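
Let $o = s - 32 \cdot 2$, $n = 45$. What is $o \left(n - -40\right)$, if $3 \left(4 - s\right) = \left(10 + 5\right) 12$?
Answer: $-10200$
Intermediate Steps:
$s = -56$ ($s = 4 - \frac{\left(10 + 5\right) 12}{3} = 4 - \frac{15 \cdot 12}{3} = 4 - 60 = -56$)
$o = -120$ ($o = -56 - 32 \cdot 2 = -56 - 64 = -120$)
$o \left(n - -40\right) = - 120 \left(45 - -40\right) = - 120 \left(45 + 40\right) = \left(-120\right) 85 = -10200$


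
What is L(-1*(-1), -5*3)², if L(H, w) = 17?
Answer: 289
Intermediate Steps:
L(-1*(-1), -5*3)² = 17² = 289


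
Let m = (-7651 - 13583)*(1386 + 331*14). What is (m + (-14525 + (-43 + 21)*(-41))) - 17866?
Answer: -127860169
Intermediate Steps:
m = -127828680 (m = -21234*(1386 + 4634) = -21234*6020 = -127828680)
(m + (-14525 + (-43 + 21)*(-41))) - 17866 = (-127828680 + (-14525 + (-43 + 21)*(-41))) - 17866 = (-127828680 + (-14525 - 22*(-41))) - 17866 = (-127828680 + (-14525 + 902)) - 17866 = (-127828680 - 13623) - 17866 = -127842303 - 17866 = -127860169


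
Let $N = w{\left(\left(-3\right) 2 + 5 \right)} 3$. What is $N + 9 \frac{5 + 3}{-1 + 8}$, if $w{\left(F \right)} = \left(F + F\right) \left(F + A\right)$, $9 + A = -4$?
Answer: $\frac{660}{7} \approx 94.286$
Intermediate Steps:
$A = -13$ ($A = -9 - 4 = -13$)
$w{\left(F \right)} = 2 F \left(-13 + F\right)$ ($w{\left(F \right)} = \left(F + F\right) \left(F - 13\right) = 2 F \left(-13 + F\right)$)
$N = 84$ ($N = 2 \left(\left(-3\right) 2 + 5\right) \left(-13 + \left(\left(-3\right) 2 + 5\right)\right) 3 = 2 \left(-6 + 5\right) \left(-13 + \left(-6 + 5\right)\right) 3 = 2 \left(-1\right) \left(-13 - 1\right) 3 = 2 \left(-1\right) \left(-14\right) 3 = 28 \cdot 3 = 84$)
$N + 9 \frac{5 + 3}{-1 + 8} = 84 + 9 \frac{5 + 3}{-1 + 8} = 84 + 9 \cdot \frac{8}{7} = 84 + \frac{72}{7} = \frac{660}{7}$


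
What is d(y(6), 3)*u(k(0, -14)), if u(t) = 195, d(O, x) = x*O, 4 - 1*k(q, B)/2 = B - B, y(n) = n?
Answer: 3510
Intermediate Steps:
k(q, B) = 8 (k(q, B) = 8 - 2*(B - B) = 8 - 2*0 = 8 + 0 = 8)
d(O, x) = O*x
d(y(6), 3)*u(k(0, -14)) = (6*3)*195 = 18*195 = 3510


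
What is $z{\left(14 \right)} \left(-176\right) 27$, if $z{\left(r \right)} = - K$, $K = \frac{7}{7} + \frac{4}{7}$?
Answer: $\frac{52272}{7} \approx 7467.4$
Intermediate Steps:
$K = \frac{11}{7}$ ($K = 7 \cdot \frac{1}{7} + 4 \cdot \frac{1}{7} = 1 + \frac{4}{7} = \frac{11}{7} \approx 1.5714$)
$z{\left(r \right)} = - \frac{11}{7}$ ($z{\left(r \right)} = \left(-1\right) \frac{11}{7} = - \frac{11}{7}$)
$z{\left(14 \right)} \left(-176\right) 27 = \left(- \frac{11}{7}\right) \left(-176\right) 27 = \frac{1936}{7} \cdot 27 = \frac{52272}{7}$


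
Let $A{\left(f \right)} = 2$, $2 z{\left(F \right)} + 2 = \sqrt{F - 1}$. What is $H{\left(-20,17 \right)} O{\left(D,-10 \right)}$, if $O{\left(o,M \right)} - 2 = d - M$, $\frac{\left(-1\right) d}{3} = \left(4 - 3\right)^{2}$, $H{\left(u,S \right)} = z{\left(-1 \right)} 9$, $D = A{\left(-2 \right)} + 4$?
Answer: $-81 + \frac{81 i \sqrt{2}}{2} \approx -81.0 + 57.276 i$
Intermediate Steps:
$z{\left(F \right)} = -1 + \frac{\sqrt{-1 + F}}{2}$ ($z{\left(F \right)} = -1 + \frac{\sqrt{F - 1}}{2} = -1 + \frac{\sqrt{-1 + F}}{2}$)
$D = 6$ ($D = 2 + 4 = 6$)
$H{\left(u,S \right)} = -9 + \frac{9 i \sqrt{2}}{2}$ ($H{\left(u,S \right)} = \left(-1 + \frac{\sqrt{-1 - 1}}{2}\right) 9 = \left(-1 + \frac{\sqrt{-2}}{2}\right) 9 = \left(-1 + \frac{i \sqrt{2}}{2}\right) 9 = -9 + \frac{9 i \sqrt{2}}{2}$)
$d = -3$ ($d = - 3 \left(4 - 3\right)^{2} = - 3 \cdot 1^{2} = \left(-3\right) 1 = -3$)
$O{\left(o,M \right)} = -1 - M$ ($O{\left(o,M \right)} = 2 - \left(3 + M\right) = -1 - M$)
$H{\left(-20,17 \right)} O{\left(D,-10 \right)} = \left(-9 + \frac{9 i \sqrt{2}}{2}\right) \left(-1 - -10\right) = \left(-9 + \frac{9 i \sqrt{2}}{2}\right) \left(-1 + 10\right) = \left(-9 + \frac{9 i \sqrt{2}}{2}\right) 9 = -81 + \frac{81 i \sqrt{2}}{2}$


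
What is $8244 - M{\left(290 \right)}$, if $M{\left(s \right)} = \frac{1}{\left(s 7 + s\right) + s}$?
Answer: $\frac{21516839}{2610} \approx 8244.0$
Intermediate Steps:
$M{\left(s \right)} = \frac{1}{9 s}$ ($M{\left(s \right)} = \frac{1}{\left(7 s + s\right) + s} = \frac{1}{8 s + s} = \frac{1}{9 s}$)
$8244 - M{\left(290 \right)} = 8244 - \frac{1}{9 \cdot 290} = 8244 - \frac{1}{9} \cdot \frac{1}{290} = 8244 - \frac{1}{2610} = \frac{21516839}{2610}$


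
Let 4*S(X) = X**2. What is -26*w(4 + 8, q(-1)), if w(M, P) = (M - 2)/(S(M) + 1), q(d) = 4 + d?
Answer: -260/37 ≈ -7.0270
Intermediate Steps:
S(X) = X**2/4
w(M, P) = (-2 + M)/(1 + M**2/4) (w(M, P) = (M - 2)/(M**2/4 + 1) = (-2 + M)/(1 + M**2/4))
-26*w(4 + 8, q(-1)) = -104*(-2 + (4 + 8))/(4 + (4 + 8)**2) = -104*(-2 + 12)/(4 + 12**2) = -104*10/(4 + 144) = -104*10/148 = -26*10/37 = -260/37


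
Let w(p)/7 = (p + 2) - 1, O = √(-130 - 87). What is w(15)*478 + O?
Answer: 53536 + I*√217 ≈ 53536.0 + 14.731*I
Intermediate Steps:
O = I*√217 (O = √(-217) = I*√217 ≈ 14.731*I)
w(p) = 7 + 7*p (w(p) = 7*((p + 2) - 1) = 7*((2 + p) - 1) = 7*(1 + p) = 7 + 7*p)
w(15)*478 + O = (7 + 7*15)*478 + I*√217 = (7 + 105)*478 + I*√217 = 112*478 + I*√217 = 53536 + I*√217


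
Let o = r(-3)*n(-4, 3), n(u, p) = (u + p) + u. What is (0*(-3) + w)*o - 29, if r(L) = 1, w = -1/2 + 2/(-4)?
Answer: -24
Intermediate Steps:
n(u, p) = p + 2*u (n(u, p) = (p + u) + u = p + 2*u)
w = -1 (w = -1*½ + 2*(-¼) = -½ - ½ = -1)
o = -5 (o = 1*(3 + 2*(-4)) = 1*(3 - 8) = 1*(-5) = -5)
(0*(-3) + w)*o - 29 = (0*(-3) - 1)*(-5) - 29 = (0 - 1)*(-5) - 29 = -1*(-5) - 29 = 5 - 29 = -24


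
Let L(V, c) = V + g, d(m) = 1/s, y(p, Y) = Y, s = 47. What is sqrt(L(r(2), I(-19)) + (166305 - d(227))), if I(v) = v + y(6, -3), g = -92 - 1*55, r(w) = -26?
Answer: sqrt(366985541)/47 ≈ 407.59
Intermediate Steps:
d(m) = 1/47
g = -147 (g = -92 - 55 = -147)
I(v) = -3 + v (I(v) = v - 3 = -3 + v)
L(V, c) = -147 + V (L(V, c) = V - 147 = -147 + V)
sqrt(L(r(2), I(-19)) + (166305 - d(227))) = sqrt((-147 - 26) + (166305 - 1*1/47)) = sqrt(-173 + (166305 - 1/47)) = sqrt(-173 + 7816334/47) = sqrt(7808203/47) = sqrt(366985541)/47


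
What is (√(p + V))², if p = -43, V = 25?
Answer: -18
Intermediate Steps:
(√(p + V))² = (√(-43 + 25))² = (√(-18))² = (3*I*√2)² = -18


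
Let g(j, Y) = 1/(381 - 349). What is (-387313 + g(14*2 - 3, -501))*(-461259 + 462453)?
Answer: -7399226955/16 ≈ -4.6245e+8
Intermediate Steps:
g(j, Y) = 1/32
(-387313 + g(14*2 - 3, -501))*(-461259 + 462453) = (-387313 + 1/32)*(-461259 + 462453) = -12394015/32*1194 = -7399226955/16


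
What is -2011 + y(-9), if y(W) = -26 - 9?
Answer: -2046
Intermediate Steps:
y(W) = -35
-2011 + y(-9) = -2011 - 35 = -2046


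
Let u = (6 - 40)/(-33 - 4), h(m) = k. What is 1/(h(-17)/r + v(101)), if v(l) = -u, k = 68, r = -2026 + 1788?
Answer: -259/312 ≈ -0.83013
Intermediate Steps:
r = -238
h(m) = 68
u = 34/37 (u = -34/(-37) = -34*(-1/37) = 34/37 ≈ 0.91892)
v(l) = -34/37 (v(l) = -1*34/37 = -34/37)
1/(h(-17)/r + v(101)) = 1/(68/(-238) - 34/37) = 1/(68*(-1/238) - 34/37) = 1/(-2/7 - 34/37) = 1/(-312/259) = -259/312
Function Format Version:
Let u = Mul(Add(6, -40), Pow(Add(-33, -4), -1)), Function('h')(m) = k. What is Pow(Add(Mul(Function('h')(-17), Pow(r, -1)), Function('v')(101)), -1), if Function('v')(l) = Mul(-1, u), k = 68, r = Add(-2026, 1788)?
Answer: Rational(-259, 312) ≈ -0.83013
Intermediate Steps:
r = -238
Function('h')(m) = 68
u = Rational(34, 37) (u = Mul(-34, Pow(-37, -1)) = Mul(-34, Rational(-1, 37)) = Rational(34, 37) ≈ 0.91892)
Function('v')(l) = Rational(-34, 37) (Function('v')(l) = Mul(-1, Rational(34, 37)) = Rational(-34, 37))
Pow(Add(Mul(Function('h')(-17), Pow(r, -1)), Function('v')(101)), -1) = Pow(Add(Mul(68, Pow(-238, -1)), Rational(-34, 37)), -1) = Pow(Add(Mul(68, Rational(-1, 238)), Rational(-34, 37)), -1) = Pow(Add(Rational(-2, 7), Rational(-34, 37)), -1) = Pow(Rational(-312, 259), -1) = Rational(-259, 312)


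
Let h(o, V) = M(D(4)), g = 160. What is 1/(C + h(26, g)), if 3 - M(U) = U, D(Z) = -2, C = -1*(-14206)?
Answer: 1/14211 ≈ 7.0368e-5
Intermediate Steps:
C = 14206
M(U) = 3 - U
h(o, V) = 5 (h(o, V) = 3 - 1*(-2) = 3 + 2 = 5)
1/(C + h(26, g)) = 1/(14206 + 5) = 1/14211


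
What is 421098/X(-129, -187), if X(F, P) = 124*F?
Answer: -70183/2666 ≈ -26.325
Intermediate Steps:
421098/X(-129, -187) = 421098/((124*(-129))) = 421098/(-15996) = 421098*(-1/15996) = -70183/2666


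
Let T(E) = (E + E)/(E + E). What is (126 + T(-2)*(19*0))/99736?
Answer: 9/7124 ≈ 0.0012633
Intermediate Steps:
T(E) = 1 (T(E) = (2*E)/((2*E)) = (2*E)*(1/(2*E)) = 1)
(126 + T(-2)*(19*0))/99736 = (126 + 1*(19*0))/99736 = (126 + 1*0)*(1/99736) = (126 + 0)*(1/99736) = 126*(1/99736) = 9/7124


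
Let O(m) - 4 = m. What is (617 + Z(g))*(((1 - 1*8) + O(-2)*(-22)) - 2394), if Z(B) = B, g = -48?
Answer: -1391205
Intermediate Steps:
O(m) = 4 + m
(617 + Z(g))*(((1 - 1*8) + O(-2)*(-22)) - 2394) = (617 - 48)*(((1 - 1*8) + (4 - 2)*(-22)) - 2394) = 569*(((1 - 8) + 2*(-22)) - 2394) = 569*((-7 - 44) - 2394) = 569*(-51 - 2394) = 569*(-2445) = -1391205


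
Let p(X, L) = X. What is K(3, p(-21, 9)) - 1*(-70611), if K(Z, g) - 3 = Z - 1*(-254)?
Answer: 70871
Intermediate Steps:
K(Z, g) = 257 + Z (K(Z, g) = 3 + (Z - 1*(-254)) = 3 + (Z + 254) = 3 + (254 + Z) = 257 + Z)
K(3, p(-21, 9)) - 1*(-70611) = (257 + 3) - 1*(-70611) = 260 + 70611 = 70871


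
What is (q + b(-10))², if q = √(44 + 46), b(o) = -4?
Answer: 106 - 24*√10 ≈ 30.105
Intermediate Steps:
q = 3*√10 (q = √90 = 3*√10 ≈ 9.4868)
(q + b(-10))² = (3*√10 - 4)² = (-4 + 3*√10)²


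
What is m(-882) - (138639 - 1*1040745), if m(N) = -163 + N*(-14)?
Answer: 914291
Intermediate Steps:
m(N) = -163 - 14*N
m(-882) - (138639 - 1*1040745) = (-163 - 14*(-882)) - (138639 - 1*1040745) = (-163 + 12348) - (138639 - 1040745) = 12185 - 1*(-902106) = 12185 + 902106 = 914291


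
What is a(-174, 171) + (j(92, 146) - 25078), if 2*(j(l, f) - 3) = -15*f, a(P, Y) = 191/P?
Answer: -4553771/174 ≈ -26171.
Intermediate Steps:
j(l, f) = 3 - 15*f/2 (j(l, f) = 3 + (-15*f)/2 = 3 - 15*f/2)
a(-174, 171) + (j(92, 146) - 25078) = 191/(-174) + ((3 - 15/2*146) - 25078) = 191*(-1/174) + ((3 - 1095) - 25078) = -191/174 + (-1092 - 25078) = -191/174 - 26170 = -4553771/174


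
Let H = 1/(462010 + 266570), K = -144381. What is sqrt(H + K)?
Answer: I*sqrt(19160398834979955)/364290 ≈ 379.98*I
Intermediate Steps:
H = 1/728580 ≈ 1.3725e-6
sqrt(H + K) = sqrt(1/728580 - 144381) = sqrt(-105193108979/728580) = I*sqrt(19160398834979955)/364290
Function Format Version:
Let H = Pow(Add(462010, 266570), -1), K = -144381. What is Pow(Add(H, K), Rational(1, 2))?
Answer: Mul(Rational(1, 364290), I, Pow(19160398834979955, Rational(1, 2))) ≈ Mul(379.98, I)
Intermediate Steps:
H = Rational(1, 728580) (H = Pow(728580, -1) = Rational(1, 728580) ≈ 1.3725e-6)
Pow(Add(H, K), Rational(1, 2)) = Pow(Add(Rational(1, 728580), -144381), Rational(1, 2)) = Pow(Rational(-105193108979, 728580), Rational(1, 2)) = Mul(Rational(1, 364290), I, Pow(19160398834979955, Rational(1, 2)))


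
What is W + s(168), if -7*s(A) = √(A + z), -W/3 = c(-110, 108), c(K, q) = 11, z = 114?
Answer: -33 - √282/7 ≈ -35.399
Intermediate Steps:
W = -33 (W = -3*11 = -33)
s(A) = -√(114 + A)/7 (s(A) = -√(A + 114)/7 = -√(114 + A)/7)
W + s(168) = -33 - √(114 + 168)/7 = -33 - √282/7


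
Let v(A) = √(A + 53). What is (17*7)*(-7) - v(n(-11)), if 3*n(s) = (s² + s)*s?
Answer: -833 - I*√3153/3 ≈ -833.0 - 18.717*I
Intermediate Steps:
n(s) = s*(s + s²)/3 (n(s) = ((s² + s)*s)/3 = ((s + s²)*s)/3 = (s*(s + s²))/3 = s*(s + s²)/3)
v(A) = √(53 + A)
(17*7)*(-7) - v(n(-11)) = (17*7)*(-7) - √(53 + (⅓)*(-11)²*(1 - 11)) = 119*(-7) - √(53 + (⅓)*121*(-10)) = -833 - √(53 - 1210/3) = -833 - √(-1051/3) = -833 - I*√3153/3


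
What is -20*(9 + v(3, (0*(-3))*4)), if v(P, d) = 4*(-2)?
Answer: -20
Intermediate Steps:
v(P, d) = -8
-20*(9 + v(3, (0*(-3))*4)) = -20*(9 - 8) = -20*1 = -20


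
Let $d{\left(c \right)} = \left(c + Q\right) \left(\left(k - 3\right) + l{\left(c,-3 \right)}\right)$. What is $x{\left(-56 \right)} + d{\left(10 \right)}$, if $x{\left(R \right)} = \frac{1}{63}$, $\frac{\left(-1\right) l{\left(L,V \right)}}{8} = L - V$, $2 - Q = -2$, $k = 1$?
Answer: $- \frac{93491}{63} \approx -1484.0$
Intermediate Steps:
$Q = 4$ ($Q = 2 - -2 = 2 + 2 = 4$)
$l{\left(L,V \right)} = - 8 L + 8 V$ ($l{\left(L,V \right)} = - 8 \left(L - V\right) = - 8 L + 8 V$)
$x{\left(R \right)} = \frac{1}{63}$
$d{\left(c \right)} = \left(-26 - 8 c\right) \left(4 + c\right)$ ($d{\left(c \right)} = \left(c + 4\right) \left(\left(1 - 3\right) - \left(24 + 8 c\right)\right) = \left(4 + c\right) \left(-2 - \left(24 + 8 c\right)\right) = \left(4 + c\right) \left(-26 - 8 c\right) = \left(-26 - 8 c\right) \left(4 + c\right)$)
$x{\left(-56 \right)} + d{\left(10 \right)} = \frac{1}{63} - \left(684 + 800\right) = \frac{1}{63} - 1484 = - \frac{93491}{63}$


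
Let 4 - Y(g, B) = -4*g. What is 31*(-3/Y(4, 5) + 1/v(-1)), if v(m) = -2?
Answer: -403/20 ≈ -20.150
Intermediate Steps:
Y(g, B) = 4 + 4*g (Y(g, B) = 4 - (-4)*g = 4 + 4*g)
31*(-3/Y(4, 5) + 1/v(-1)) = 31*(-3/(4 + 4*4) + 1/(-2)) = 31*(-3/(4 + 16) + 1*(-1/2)) = 31*(-3/20 - 1/2) = 31*(-13/20) = -403/20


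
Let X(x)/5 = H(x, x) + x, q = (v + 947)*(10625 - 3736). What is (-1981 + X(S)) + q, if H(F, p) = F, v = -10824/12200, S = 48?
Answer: 9937311733/1525 ≈ 6.5163e+6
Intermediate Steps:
v = -1353/1525 (v = -10824*1/12200 = -1353/1525 ≈ -0.88721)
q = 9939600758/1525 (q = (-1353/1525 + 947)*(10625 - 3736) = (1442822/1525)*6889 = 9939600758/1525 ≈ 6.5178e+6)
X(x) = 10*x (X(x) = 5*(x + x) = 5*(2*x) = 10*x)
(-1981 + X(S)) + q = (-1981 + 10*48) + 9939600758/1525 = (-1981 + 480) + 9939600758/1525 = -1501 + 9939600758/1525 = 9937311733/1525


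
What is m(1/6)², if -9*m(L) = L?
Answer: 1/2916 ≈ 0.00034294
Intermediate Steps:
m(L) = -L/9
m(1/6)² = (-1/(9*6))² = (-⅑*⅙)² = (-1/54)² = 1/2916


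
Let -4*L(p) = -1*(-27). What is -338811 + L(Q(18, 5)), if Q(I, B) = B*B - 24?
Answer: -1355271/4 ≈ -3.3882e+5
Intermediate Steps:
Q(I, B) = -24 + B² (Q(I, B) = B² - 24 = -24 + B²)
L(p) = -27/4 (L(p) = -(-1)*(-27)/4 = -¼*27 = -27/4)
-338811 + L(Q(18, 5)) = -338811 - 27/4 = -1355271/4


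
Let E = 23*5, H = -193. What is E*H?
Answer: -22195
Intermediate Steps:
E = 115
E*H = 115*(-193) = -22195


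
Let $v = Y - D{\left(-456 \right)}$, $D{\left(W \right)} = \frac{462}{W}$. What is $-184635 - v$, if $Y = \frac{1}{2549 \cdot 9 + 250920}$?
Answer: $- \frac{3842909843233}{20813436} \approx -1.8464 \cdot 10^{5}$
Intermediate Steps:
$Y = \frac{1}{273861}$ ($Y = \frac{1}{22941 + 250920} = \frac{1}{273861} \approx 3.6515 \cdot 10^{-6}$)
$v = \frac{21087373}{20813436}$ ($v = \frac{1}{273861} - \frac{462}{-456} = \frac{1}{273861} - 462 \left(- \frac{1}{456}\right) = \frac{1}{273861} - - \frac{77}{76} = \frac{1}{273861} + \frac{77}{76} = \frac{21087373}{20813436} \approx 1.0132$)
$-184635 - v = -184635 - \frac{21087373}{20813436} = - \frac{3842909843233}{20813436}$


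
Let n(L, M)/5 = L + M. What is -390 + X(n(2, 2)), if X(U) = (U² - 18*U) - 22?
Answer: -372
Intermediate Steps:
n(L, M) = 5*L + 5*M (n(L, M) = 5*(L + M) = 5*L + 5*M)
X(U) = -22 + U² - 18*U
-390 + X(n(2, 2)) = -390 + (-22 + (5*2 + 5*2)² - 18*(5*2 + 5*2)) = -390 + (-22 + (10 + 10)² - 18*(10 + 10)) = -390 + (-22 + 20² - 18*20) = -390 + (-22 + 400 - 360) = -390 + 18 = -372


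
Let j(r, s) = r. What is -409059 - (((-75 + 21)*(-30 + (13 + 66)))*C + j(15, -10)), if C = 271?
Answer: 307992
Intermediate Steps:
-409059 - (((-75 + 21)*(-30 + (13 + 66)))*C + j(15, -10)) = -409059 - (((-75 + 21)*(-30 + (13 + 66)))*271 + 15) = -409059 - (-54*(-30 + 79)*271 + 15) = -409059 - (-54*49*271 + 15) = -409059 - (-2646*271 + 15) = -409059 - (-717066 + 15) = -409059 - 1*(-717051) = -409059 + 717051 = 307992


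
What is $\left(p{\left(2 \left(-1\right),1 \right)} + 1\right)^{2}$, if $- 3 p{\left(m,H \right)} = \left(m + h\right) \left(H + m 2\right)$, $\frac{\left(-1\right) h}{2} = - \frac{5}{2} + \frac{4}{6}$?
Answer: $\frac{64}{9} \approx 7.1111$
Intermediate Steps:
$h = \frac{11}{3}$ ($h = - 2 \left(- \frac{5}{2} + \frac{4}{6}\right) = - 2 \left(\left(-5\right) \frac{1}{2} + 4 \cdot \frac{1}{6}\right) = - 2 \left(- \frac{5}{2} + \frac{2}{3}\right) = \left(-2\right) \left(- \frac{11}{6}\right) = \frac{11}{3} \approx 3.6667$)
$p{\left(m,H \right)} = - \frac{\left(\frac{11}{3} + m\right) \left(H + 2 m\right)}{3}$ ($p{\left(m,H \right)} = - \frac{\left(m + \frac{11}{3}\right) \left(H + m 2\right)}{3} = - \frac{\left(\frac{11}{3} + m\right) \left(H + 2 m\right)}{3}$)
$\left(p{\left(2 \left(-1\right),1 \right)} + 1\right)^{2} = \left(\left(- \frac{22 \cdot 2 \left(-1\right)}{9} - \frac{11}{9} - \frac{2 \left(2 \left(-1\right)\right)^{2}}{3} - \frac{2 \left(-1\right)}{3}\right) + 1\right)^{2} = \left(\left(\left(- \frac{22}{9}\right) \left(-2\right) - \frac{11}{9} - \frac{2 \left(-2\right)^{2}}{3} - \frac{1}{3} \left(-2\right)\right) + 1\right)^{2} = \left(\left(\frac{44}{9} - \frac{11}{9} - \frac{8}{3} + \frac{2}{3}\right) + 1\right)^{2} = \left(\frac{5}{3} + 1\right)^{2} = \left(\frac{8}{3}\right)^{2} = \frac{64}{9}$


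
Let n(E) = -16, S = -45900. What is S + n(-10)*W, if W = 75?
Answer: -47100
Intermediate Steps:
S + n(-10)*W = -45900 - 16*75 = -45900 - 1200 = -47100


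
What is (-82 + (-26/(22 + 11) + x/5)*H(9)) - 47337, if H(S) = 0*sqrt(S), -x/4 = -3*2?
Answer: -47419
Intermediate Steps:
x = 24 (x = -(-12)*2 = -4*(-6) = 24)
H(S) = 0
(-82 + (-26/(22 + 11) + x/5)*H(9)) - 47337 = (-82 + (-26/(22 + 11) + 24/5)*0) - 47337 = (-82 + (-26/33 + 24*(1/5))*0) - 47337 = (-82 + (-26*1/33 + 24/5)*0) - 47337 = (-82 + (-26/33 + 24/5)*0) - 47337 = (-82 + (662/165)*0) - 47337 = (-82 + 0) - 47337 = -82 - 47337 = -47419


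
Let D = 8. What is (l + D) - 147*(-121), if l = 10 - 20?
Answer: 17785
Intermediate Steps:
l = -10
(l + D) - 147*(-121) = (-10 + 8) - 147*(-121) = -2 + 17787 = 17785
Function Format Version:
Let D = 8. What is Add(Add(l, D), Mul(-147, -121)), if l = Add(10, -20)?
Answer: 17785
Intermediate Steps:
l = -10
Add(Add(l, D), Mul(-147, -121)) = Add(Add(-10, 8), Mul(-147, -121)) = Add(-2, 17787) = 17785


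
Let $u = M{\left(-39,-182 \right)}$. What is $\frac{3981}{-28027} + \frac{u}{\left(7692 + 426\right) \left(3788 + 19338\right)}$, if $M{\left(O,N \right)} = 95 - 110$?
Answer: $- \frac{249126963971}{1753900399812} \approx -0.14204$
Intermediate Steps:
$M{\left(O,N \right)} = -15$
$u = -15$
$\frac{3981}{-28027} + \frac{u}{\left(7692 + 426\right) \left(3788 + 19338\right)} = \frac{3981}{-28027} - \frac{15}{\left(7692 + 426\right) \left(3788 + 19338\right)} = 3981 \left(- \frac{1}{28027}\right) - \frac{15}{8118 \cdot 23126} = - \frac{3981}{28027} - \frac{15}{187736868} = - \frac{3981}{28027} - \frac{5}{62578956} = - \frac{249126963971}{1753900399812}$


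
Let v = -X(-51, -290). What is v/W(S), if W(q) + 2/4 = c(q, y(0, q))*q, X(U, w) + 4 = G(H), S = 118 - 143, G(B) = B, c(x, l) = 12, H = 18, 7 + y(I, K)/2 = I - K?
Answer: 28/601 ≈ 0.046589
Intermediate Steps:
y(I, K) = -14 - 2*K + 2*I (y(I, K) = -14 + 2*(I - K) = -14 + (-2*K + 2*I) = -14 - 2*K + 2*I)
S = -25
X(U, w) = 14 (X(U, w) = -4 + 18 = 14)
W(q) = -½ + 12*q
v = -14 (v = -1*14 = -14)
v/W(S) = -14/(-½ + 12*(-25)) = -14/(-½ - 300) = -14/(-601/2) = -14*(-2/601) = 28/601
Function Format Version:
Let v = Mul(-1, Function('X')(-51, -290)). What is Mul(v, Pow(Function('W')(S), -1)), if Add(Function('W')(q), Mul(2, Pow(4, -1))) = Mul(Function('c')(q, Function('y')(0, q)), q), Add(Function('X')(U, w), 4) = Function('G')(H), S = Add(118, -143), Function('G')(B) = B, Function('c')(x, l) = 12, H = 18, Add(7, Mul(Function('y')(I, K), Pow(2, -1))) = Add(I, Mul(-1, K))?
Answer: Rational(28, 601) ≈ 0.046589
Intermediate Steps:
Function('y')(I, K) = Add(-14, Mul(-2, K), Mul(2, I)) (Function('y')(I, K) = Add(-14, Mul(2, Add(I, Mul(-1, K)))) = Add(-14, Add(Mul(-2, K), Mul(2, I))) = Add(-14, Mul(-2, K), Mul(2, I)))
S = -25
Function('X')(U, w) = 14 (Function('X')(U, w) = Add(-4, 18) = 14)
Function('W')(q) = Add(Rational(-1, 2), Mul(12, q))
v = -14 (v = Mul(-1, 14) = -14)
Mul(v, Pow(Function('W')(S), -1)) = Mul(-14, Pow(Add(Rational(-1, 2), Mul(12, -25)), -1)) = Mul(-14, Pow(Add(Rational(-1, 2), -300), -1)) = Mul(-14, Pow(Rational(-601, 2), -1)) = Mul(-14, Rational(-2, 601)) = Rational(28, 601)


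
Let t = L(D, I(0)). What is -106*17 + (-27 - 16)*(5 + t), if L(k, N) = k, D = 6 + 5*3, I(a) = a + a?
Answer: -2920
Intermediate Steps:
I(a) = 2*a
D = 21 (D = 6 + 15 = 21)
t = 21
-106*17 + (-27 - 16)*(5 + t) = -106*17 + (-27 - 16)*(5 + 21) = -1802 - 43*26 = -1802 - 1118 = -2920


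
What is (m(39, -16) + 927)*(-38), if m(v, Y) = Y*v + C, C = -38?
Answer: -10070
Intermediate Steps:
m(v, Y) = -38 + Y*v (m(v, Y) = Y*v - 38 = -38 + Y*v)
(m(39, -16) + 927)*(-38) = ((-38 - 16*39) + 927)*(-38) = ((-38 - 624) + 927)*(-38) = (-662 + 927)*(-38) = 265*(-38) = -10070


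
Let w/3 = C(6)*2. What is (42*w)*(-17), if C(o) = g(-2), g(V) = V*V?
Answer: -17136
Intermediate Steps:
g(V) = V²
C(o) = 4 (C(o) = (-2)² = 4)
w = 24 (w = 3*(4*2) = 3*8 = 24)
(42*w)*(-17) = (42*24)*(-17) = 1008*(-17) = -17136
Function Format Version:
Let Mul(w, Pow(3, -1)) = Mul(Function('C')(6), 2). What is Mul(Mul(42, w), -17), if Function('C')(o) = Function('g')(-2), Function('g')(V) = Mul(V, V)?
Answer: -17136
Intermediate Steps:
Function('g')(V) = Pow(V, 2)
Function('C')(o) = 4 (Function('C')(o) = Pow(-2, 2) = 4)
w = 24 (w = Mul(3, Mul(4, 2)) = Mul(3, 8) = 24)
Mul(Mul(42, w), -17) = Mul(Mul(42, 24), -17) = Mul(1008, -17) = -17136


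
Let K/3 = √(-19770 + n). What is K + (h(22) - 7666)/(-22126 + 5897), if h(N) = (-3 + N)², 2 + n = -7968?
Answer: 7305/16229 + 6*I*√6935 ≈ 0.45012 + 499.66*I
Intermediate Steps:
n = -7970 (n = -2 - 7968 = -7970)
K = 6*I*√6935 (K = 3*√(-19770 - 7970) = 3*√(-27740) = 3*(2*I*√6935) = 6*I*√6935 ≈ 499.66*I)
K + (h(22) - 7666)/(-22126 + 5897) = 6*I*√6935 + ((-3 + 22)² - 7666)/(-22126 + 5897) = 6*I*√6935 + (19² - 7666)/(-16229) = 6*I*√6935 + (361 - 7666)*(-1/16229) = 6*I*√6935 - 7305*(-1/16229) = 6*I*√6935 + 7305/16229 = 7305/16229 + 6*I*√6935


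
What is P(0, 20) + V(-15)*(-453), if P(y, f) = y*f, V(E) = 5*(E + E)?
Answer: 67950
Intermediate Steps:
V(E) = 10*E (V(E) = 5*(2*E) = 10*E)
P(y, f) = f*y
P(0, 20) + V(-15)*(-453) = 20*0 + (10*(-15))*(-453) = 0 - 150*(-453) = 0 + 67950 = 67950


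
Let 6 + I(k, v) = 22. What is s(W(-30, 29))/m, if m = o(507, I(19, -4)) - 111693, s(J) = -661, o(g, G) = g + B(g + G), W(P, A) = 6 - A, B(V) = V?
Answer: 661/110663 ≈ 0.0059731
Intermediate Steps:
I(k, v) = 16 (I(k, v) = -6 + 22 = 16)
o(g, G) = G + 2*g (o(g, G) = g + (g + G) = g + (G + g) = G + 2*g)
m = -110663 (m = (16 + 2*507) - 111693 = (16 + 1014) - 111693 = 1030 - 111693 = -110663)
s(W(-30, 29))/m = -661/(-110663) = -661*(-1/110663) = 661/110663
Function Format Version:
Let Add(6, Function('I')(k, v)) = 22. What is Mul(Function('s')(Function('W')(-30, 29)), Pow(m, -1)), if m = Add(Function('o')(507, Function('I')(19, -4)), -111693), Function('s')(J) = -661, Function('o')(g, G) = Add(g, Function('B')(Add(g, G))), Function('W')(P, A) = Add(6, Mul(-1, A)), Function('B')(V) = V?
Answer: Rational(661, 110663) ≈ 0.0059731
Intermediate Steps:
Function('I')(k, v) = 16 (Function('I')(k, v) = Add(-6, 22) = 16)
Function('o')(g, G) = Add(G, Mul(2, g)) (Function('o')(g, G) = Add(g, Add(g, G)) = Add(g, Add(G, g)) = Add(G, Mul(2, g)))
m = -110663 (m = Add(Add(16, Mul(2, 507)), -111693) = Add(Add(16, 1014), -111693) = Add(1030, -111693) = -110663)
Mul(Function('s')(Function('W')(-30, 29)), Pow(m, -1)) = Mul(-661, Pow(-110663, -1)) = Mul(-661, Rational(-1, 110663)) = Rational(661, 110663)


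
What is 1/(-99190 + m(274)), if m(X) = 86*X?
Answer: -1/75626 ≈ -1.3223e-5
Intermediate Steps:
1/(-99190 + m(274)) = 1/(-99190 + 86*274) = 1/(-99190 + 23564) = 1/(-75626) = -1/75626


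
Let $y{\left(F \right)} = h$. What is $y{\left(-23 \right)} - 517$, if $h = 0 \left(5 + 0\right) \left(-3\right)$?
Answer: $-517$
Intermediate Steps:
$h = 0$ ($h = 0 \cdot 5 \left(-3\right) = 0 \left(-3\right) = 0$)
$y{\left(F \right)} = 0$
$y{\left(-23 \right)} - 517 = 0 - 517 = -517$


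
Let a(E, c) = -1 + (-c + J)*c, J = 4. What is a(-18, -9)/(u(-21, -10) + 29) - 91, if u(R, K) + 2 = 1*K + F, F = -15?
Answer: -150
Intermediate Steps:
u(R, K) = -17 + K (u(R, K) = -2 + (1*K - 15) = -2 + (K - 15) = -2 + (-15 + K) = -17 + K)
a(E, c) = -1 + c*(4 - c) (a(E, c) = -1 + (-c + 4)*c = -1 + (4 - c)*c = -1 + c*(4 - c))
a(-18, -9)/(u(-21, -10) + 29) - 91 = (-1 - 1*(-9)² + 4*(-9))/((-17 - 10) + 29) - 91 = (-1 - 1*81 - 36)/(-27 + 29) - 91 = (-1 - 81 - 36)/2 - 91 = -118*½ - 91 = -59 - 91 = -150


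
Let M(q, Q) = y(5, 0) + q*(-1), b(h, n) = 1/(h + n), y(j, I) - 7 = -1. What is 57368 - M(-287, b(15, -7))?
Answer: 57075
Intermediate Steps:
y(j, I) = 6 (y(j, I) = 7 - 1 = 6)
M(q, Q) = 6 - q (M(q, Q) = 6 + q*(-1) = 6 - q)
57368 - M(-287, b(15, -7)) = 57368 - (6 - 1*(-287)) = 57368 - (6 + 287) = 57368 - 1*293 = 57368 - 293 = 57075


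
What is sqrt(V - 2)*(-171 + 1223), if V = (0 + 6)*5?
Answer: 2104*sqrt(7) ≈ 5566.7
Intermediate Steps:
V = 30 (V = 6*5 = 30)
sqrt(V - 2)*(-171 + 1223) = sqrt(30 - 2)*(-171 + 1223) = sqrt(28)*1052 = (2*sqrt(7))*1052 = 2104*sqrt(7)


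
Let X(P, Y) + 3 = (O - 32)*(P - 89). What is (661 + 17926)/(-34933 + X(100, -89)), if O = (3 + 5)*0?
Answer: -18587/35288 ≈ -0.52672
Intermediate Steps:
O = 0 (O = 8*0 = 0)
X(P, Y) = 2845 - 32*P (X(P, Y) = -3 + (0 - 32)*(P - 89) = -3 - 32*(-89 + P) = -3 + (2848 - 32*P) = 2845 - 32*P)
(661 + 17926)/(-34933 + X(100, -89)) = (661 + 17926)/(-34933 + (2845 - 32*100)) = 18587/(-34933 + (2845 - 3200)) = 18587/(-34933 - 355) = 18587/(-35288) = 18587*(-1/35288) = -18587/35288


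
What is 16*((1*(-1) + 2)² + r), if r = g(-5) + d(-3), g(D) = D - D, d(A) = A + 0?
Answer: -32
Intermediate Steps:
d(A) = A
g(D) = 0
r = -3 (r = 0 - 3 = -3)
16*((1*(-1) + 2)² + r) = 16*((1*(-1) + 2)² - 3) = 16*((-1 + 2)² - 3) = 16*(1² - 3) = 16*(1 - 3) = 16*(-2) = -32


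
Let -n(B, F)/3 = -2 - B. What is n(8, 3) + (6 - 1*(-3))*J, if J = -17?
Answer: -123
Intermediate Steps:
n(B, F) = 6 + 3*B (n(B, F) = -3*(-2 - B) = 6 + 3*B)
n(8, 3) + (6 - 1*(-3))*J = (6 + 3*8) + (6 - 1*(-3))*(-17) = (6 + 24) + (6 + 3)*(-17) = 30 + 9*(-17) = 30 - 153 = -123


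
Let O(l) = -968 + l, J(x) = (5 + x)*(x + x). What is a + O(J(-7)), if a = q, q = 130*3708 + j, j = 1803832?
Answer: 2284932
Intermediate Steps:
J(x) = 2*x*(5 + x) (J(x) = (5 + x)*(2*x) = 2*x*(5 + x))
q = 2285872 (q = 130*3708 + 1803832 = 482040 + 1803832 = 2285872)
a = 2285872
a + O(J(-7)) = 2285872 + (-968 + 2*(-7)*(5 - 7)) = 2285872 + (-968 + 2*(-7)*(-2)) = 2285872 + (-968 + 28) = 2285872 - 940 = 2284932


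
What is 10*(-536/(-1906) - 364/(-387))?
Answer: 4506080/368811 ≈ 12.218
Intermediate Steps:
10*(-536/(-1906) - 364/(-387)) = 10*(-536*(-1/1906) - 364*(-1/387)) = 10*(268/953 + 364/387) = 10*(450608/368811) = 4506080/368811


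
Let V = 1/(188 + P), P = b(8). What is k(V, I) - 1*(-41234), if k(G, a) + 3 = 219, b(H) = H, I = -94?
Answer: 41450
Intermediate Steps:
P = 8
V = 1/196 (V = 1/(188 + 8) = 1/196 ≈ 0.0051020)
k(G, a) = 216 (k(G, a) = -3 + 219 = 216)
k(V, I) - 1*(-41234) = 216 - 1*(-41234) = 216 + 41234 = 41450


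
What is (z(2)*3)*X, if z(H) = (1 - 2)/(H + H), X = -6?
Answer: 9/2 ≈ 4.5000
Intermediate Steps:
z(H) = -1/(2*H)
(z(2)*3)*X = (-½/2*3)*(-6) = (-½*½*3)*(-6) = -¼*3*(-6) = -¾*(-6) = 9/2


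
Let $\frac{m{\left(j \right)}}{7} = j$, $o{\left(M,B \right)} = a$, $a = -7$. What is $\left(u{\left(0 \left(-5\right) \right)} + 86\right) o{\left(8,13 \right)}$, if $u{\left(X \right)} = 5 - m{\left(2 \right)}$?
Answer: $-539$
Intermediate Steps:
$o{\left(M,B \right)} = -7$
$m{\left(j \right)} = 7 j$
$u{\left(X \right)} = -9$ ($u{\left(X \right)} = 5 - 7 \cdot 2 = 5 - 14 = -9$)
$\left(u{\left(0 \left(-5\right) \right)} + 86\right) o{\left(8,13 \right)} = \left(-9 + 86\right) \left(-7\right) = 77 \left(-7\right) = -539$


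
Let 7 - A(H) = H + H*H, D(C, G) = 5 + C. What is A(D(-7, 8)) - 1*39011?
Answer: -39006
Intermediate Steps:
A(H) = 7 - H - H**2 (A(H) = 7 - (H + H*H) = 7 - (H + H**2) = 7 + (-H - H**2) = 7 - H - H**2)
A(D(-7, 8)) - 1*39011 = (7 - (5 - 7) - (5 - 7)**2) - 1*39011 = (7 - 1*(-2) - 1*(-2)**2) - 39011 = (7 + 2 - 1*4) - 39011 = (7 + 2 - 4) - 39011 = 5 - 39011 = -39006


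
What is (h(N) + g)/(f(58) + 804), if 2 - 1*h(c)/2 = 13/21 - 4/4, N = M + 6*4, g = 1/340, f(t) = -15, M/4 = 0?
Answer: 34021/5633460 ≈ 0.0060391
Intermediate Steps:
M = 0 (M = 4*0 = 0)
g = 1/340 ≈ 0.0029412
N = 24 (N = 0 + 6*4 = 0 + 24 = 24)
h(c) = 100/21 (h(c) = 4 - 2*(13/21 - 4/4) = 4 - 2*(13*(1/21) - 4*¼) = 4 - 2*(13/21 - 1) = 4 - 2*(-8/21) = 4 + 16/21 = 100/21)
(h(N) + g)/(f(58) + 804) = (100/21 + 1/340)/(-15 + 804) = (34021/7140)/789 = (34021/7140)*(1/789) = 34021/5633460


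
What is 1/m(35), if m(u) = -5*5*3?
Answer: -1/75 ≈ -0.013333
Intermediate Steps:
m(u) = -75 (m(u) = -25*3 = -75)
1/m(35) = 1/(-75) = -1/75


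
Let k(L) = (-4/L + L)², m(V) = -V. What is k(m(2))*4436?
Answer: 0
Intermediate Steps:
k(L) = (L - 4/L)²
k(m(2))*4436 = ((-4 + (-1*2)²)²/(-1*2)²)*4436 = ((-4 + (-2)²)²/(-2)²)*4436 = ((-4 + 4)²/4)*4436 = ((¼)*0²)*4436 = ((¼)*0)*4436 = 0*4436 = 0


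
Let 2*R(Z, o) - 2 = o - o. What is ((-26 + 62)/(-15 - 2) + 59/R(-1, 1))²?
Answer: 935089/289 ≈ 3235.6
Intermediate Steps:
R(Z, o) = 1 (R(Z, o) = 1 + (o - o)/2 = 1 + (½)*0 = 1 + 0 = 1)
((-26 + 62)/(-15 - 2) + 59/R(-1, 1))² = ((-26 + 62)/(-15 - 2) + 59/1)² = (36/(-17) + 59*1)² = (36*(-1/17) + 59)² = (-36/17 + 59)² = (967/17)² = 935089/289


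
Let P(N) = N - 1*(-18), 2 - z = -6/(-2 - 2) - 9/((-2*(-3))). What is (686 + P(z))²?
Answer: 498436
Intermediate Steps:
z = 2 (z = 2 - (-6/(-2 - 2) - 9/((-2*(-3)))) = 2 - (-6/(-4) - 9/6) = 2 - (-6*(-¼) - 9*⅙) = 2 - (3/2 - 3/2) = 2 - 1*0 = 2 + 0 = 2)
P(N) = 18 + N (P(N) = N + 18 = 18 + N)
(686 + P(z))² = (686 + (18 + 2))² = (686 + 20)² = 706² = 498436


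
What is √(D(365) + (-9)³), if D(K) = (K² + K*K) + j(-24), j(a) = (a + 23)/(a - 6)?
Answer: √239148930/30 ≈ 515.48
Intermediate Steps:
j(a) = (23 + a)/(-6 + a)
D(K) = 1/30 + 2*K² (D(K) = (K² + K*K) + (23 - 24)/(-6 - 24) = (K² + K²) - 1/(-30) = 2*K² - 1/30*(-1) = 2*K² + 1/30 = 1/30 + 2*K²)
√(D(365) + (-9)³) = √((1/30 + 2*365²) + (-9)³) = √((1/30 + 2*133225) - 729) = √((1/30 + 266450) - 729) = √(7993501/30 - 729) = √(7971631/30) = √239148930/30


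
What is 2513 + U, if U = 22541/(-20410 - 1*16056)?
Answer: 91616517/36466 ≈ 2512.4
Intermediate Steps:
U = -22541/36466 (U = 22541/(-20410 - 16056) = 22541/(-36466) = 22541*(-1/36466) = -22541/36466 ≈ -0.61814)
2513 + U = 2513 - 22541/36466 = 91616517/36466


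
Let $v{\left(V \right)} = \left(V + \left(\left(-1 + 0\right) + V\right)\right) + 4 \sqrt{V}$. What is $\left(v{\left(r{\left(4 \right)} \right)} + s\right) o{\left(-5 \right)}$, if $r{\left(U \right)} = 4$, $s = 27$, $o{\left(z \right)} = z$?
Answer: $-210$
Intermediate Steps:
$v{\left(V \right)} = -1 + 2 V + 4 \sqrt{V}$ ($v{\left(V \right)} = \left(V + \left(-1 + V\right)\right) + 4 \sqrt{V} = \left(-1 + 2 V\right) + 4 \sqrt{V} = -1 + 2 V + 4 \sqrt{V}$)
$\left(v{\left(r{\left(4 \right)} \right)} + s\right) o{\left(-5 \right)} = \left(\left(-1 + 2 \cdot 4 + 4 \sqrt{4}\right) + 27\right) \left(-5\right) = \left(\left(-1 + 8 + 4 \cdot 2\right) + 27\right) \left(-5\right) = \left(\left(-1 + 8 + 8\right) + 27\right) \left(-5\right) = \left(15 + 27\right) \left(-5\right) = 42 \left(-5\right) = -210$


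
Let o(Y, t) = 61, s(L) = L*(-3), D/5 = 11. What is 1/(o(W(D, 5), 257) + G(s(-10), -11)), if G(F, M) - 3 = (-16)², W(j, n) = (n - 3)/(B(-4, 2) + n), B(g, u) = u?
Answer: 1/320 ≈ 0.0031250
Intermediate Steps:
D = 55 (D = 5*11 = 55)
W(j, n) = (-3 + n)/(2 + n) (W(j, n) = (n - 3)/(2 + n) = (-3 + n)/(2 + n))
s(L) = -3*L
G(F, M) = 259 (G(F, M) = 3 + (-16)² = 3 + 256 = 259)
1/(o(W(D, 5), 257) + G(s(-10), -11)) = 1/(61 + 259) = 1/320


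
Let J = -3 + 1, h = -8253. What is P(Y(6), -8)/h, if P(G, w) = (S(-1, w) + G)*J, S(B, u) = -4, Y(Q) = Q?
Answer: 4/8253 ≈ 0.00048467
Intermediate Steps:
J = -2
P(G, w) = 8 - 2*G (P(G, w) = (-4 + G)*(-2) = 8 - 2*G)
P(Y(6), -8)/h = (8 - 2*6)/(-8253) = (8 - 12)*(-1/8253) = -4*(-1/8253) = 4/8253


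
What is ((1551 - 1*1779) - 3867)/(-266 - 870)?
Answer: 4095/1136 ≈ 3.6048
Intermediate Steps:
((1551 - 1*1779) - 3867)/(-266 - 870) = ((1551 - 1779) - 3867)/(-1136) = (-228 - 3867)*(-1/1136) = -4095*(-1/1136) = 4095/1136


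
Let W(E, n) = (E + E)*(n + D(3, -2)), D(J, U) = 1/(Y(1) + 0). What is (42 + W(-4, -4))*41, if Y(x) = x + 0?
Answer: 2706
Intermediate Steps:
Y(x) = x
D(J, U) = 1 (D(J, U) = 1/(1 + 0) = 1/1 = 1)
W(E, n) = 2*E*(1 + n) (W(E, n) = (E + E)*(n + 1) = (2*E)*(1 + n) = 2*E*(1 + n))
(42 + W(-4, -4))*41 = (42 + 2*(-4)*(1 - 4))*41 = (42 + 2*(-4)*(-3))*41 = (42 + 24)*41 = 66*41 = 2706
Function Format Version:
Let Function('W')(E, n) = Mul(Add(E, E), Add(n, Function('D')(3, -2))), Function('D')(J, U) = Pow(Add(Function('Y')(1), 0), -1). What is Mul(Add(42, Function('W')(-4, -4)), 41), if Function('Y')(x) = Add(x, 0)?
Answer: 2706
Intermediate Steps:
Function('Y')(x) = x
Function('D')(J, U) = 1 (Function('D')(J, U) = Pow(Add(1, 0), -1) = Pow(1, -1) = 1)
Function('W')(E, n) = Mul(2, E, Add(1, n)) (Function('W')(E, n) = Mul(Add(E, E), Add(n, 1)) = Mul(Mul(2, E), Add(1, n)) = Mul(2, E, Add(1, n)))
Mul(Add(42, Function('W')(-4, -4)), 41) = Mul(Add(42, Mul(2, -4, Add(1, -4))), 41) = Mul(Add(42, Mul(2, -4, -3)), 41) = Mul(Add(42, 24), 41) = Mul(66, 41) = 2706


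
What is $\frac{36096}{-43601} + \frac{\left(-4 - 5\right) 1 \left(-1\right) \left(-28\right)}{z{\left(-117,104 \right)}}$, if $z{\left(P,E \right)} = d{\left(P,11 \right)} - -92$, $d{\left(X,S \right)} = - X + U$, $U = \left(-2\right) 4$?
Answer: $- \frac{6080916}{2921267} \approx -2.0816$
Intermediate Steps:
$U = -8$
$d{\left(X,S \right)} = -8 - X$ ($d{\left(X,S \right)} = - X - 8 = -8 - X$)
$z{\left(P,E \right)} = 84 - P$ ($z{\left(P,E \right)} = \left(-8 - P\right) - -92 = \left(-8 - P\right) + 92 = 84 - P$)
$\frac{36096}{-43601} + \frac{\left(-4 - 5\right) 1 \left(-1\right) \left(-28\right)}{z{\left(-117,104 \right)}} = \frac{36096}{-43601} + \frac{\left(-4 - 5\right) 1 \left(-1\right) \left(-28\right)}{84 - -117} = 36096 \left(- \frac{1}{43601}\right) + \frac{\left(-9\right) 1 \left(-1\right) \left(-28\right)}{84 + 117} = - \frac{36096}{43601} + \frac{\left(-9\right) \left(-1\right) \left(-28\right)}{201} = - \frac{36096}{43601} + 9 \left(-28\right) \frac{1}{201} = - \frac{36096}{43601} - \frac{84}{67} = - \frac{6080916}{2921267}$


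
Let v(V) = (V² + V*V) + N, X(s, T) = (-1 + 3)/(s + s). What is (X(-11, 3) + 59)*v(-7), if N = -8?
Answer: 58320/11 ≈ 5301.8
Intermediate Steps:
X(s, T) = 1/s (X(s, T) = 2/((2*s)) = 2*(1/(2*s)) = 1/s)
v(V) = -8 + 2*V² (v(V) = (V² + V*V) - 8 = (V² + V²) - 8 = 2*V² - 8 = -8 + 2*V²)
(X(-11, 3) + 59)*v(-7) = (1/(-11) + 59)*(-8 + 2*(-7)²) = (-1/11 + 59)*(-8 + 2*49) = 648*(-8 + 98)/11 = (648/11)*90 = 58320/11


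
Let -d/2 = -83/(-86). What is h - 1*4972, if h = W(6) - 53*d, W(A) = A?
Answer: -209139/43 ≈ -4863.7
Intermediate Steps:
d = -83/43 (d = -(-166)/(-86) = -(-166)*(-1)/86 = -2*83/86 = -83/43 ≈ -1.9302)
h = 4657/43 (h = 6 - 53*(-83/43) = 6 + 4399/43 = 4657/43 ≈ 108.30)
h - 1*4972 = 4657/43 - 1*4972 = 4657/43 - 4972 = -209139/43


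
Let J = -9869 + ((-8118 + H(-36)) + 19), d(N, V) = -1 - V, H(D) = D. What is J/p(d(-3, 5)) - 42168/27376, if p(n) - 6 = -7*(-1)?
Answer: -61678211/44486 ≈ -1386.5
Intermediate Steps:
p(n) = 13 (p(n) = 6 - 7*(-1) = 6 + 7 = 13)
J = -18004 (J = -9869 + ((-8118 - 36) + 19) = -9869 + (-8154 + 19) = -9869 - 8135 = -18004)
J/p(d(-3, 5)) - 42168/27376 = -18004/13 - 42168/27376 = -18004*1/13 - 42168*1/27376 = -18004/13 - 5271/3422 = -61678211/44486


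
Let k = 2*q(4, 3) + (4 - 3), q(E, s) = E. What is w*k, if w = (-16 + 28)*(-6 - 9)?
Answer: -1620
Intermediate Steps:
w = -180 (w = 12*(-15) = -180)
k = 9 (k = 2*4 + (4 - 3) = 8 + 1 = 9)
w*k = -180*9 = -1620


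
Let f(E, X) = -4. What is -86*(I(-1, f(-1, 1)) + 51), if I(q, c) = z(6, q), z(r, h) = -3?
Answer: -4128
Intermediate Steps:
I(q, c) = -3
-86*(I(-1, f(-1, 1)) + 51) = -86*(-3 + 51) = -86*48 = -4128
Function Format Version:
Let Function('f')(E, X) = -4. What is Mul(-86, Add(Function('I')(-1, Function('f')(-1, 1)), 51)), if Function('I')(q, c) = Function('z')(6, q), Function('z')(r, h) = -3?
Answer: -4128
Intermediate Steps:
Function('I')(q, c) = -3
Mul(-86, Add(Function('I')(-1, Function('f')(-1, 1)), 51)) = Mul(-86, Add(-3, 51)) = Mul(-86, 48) = -4128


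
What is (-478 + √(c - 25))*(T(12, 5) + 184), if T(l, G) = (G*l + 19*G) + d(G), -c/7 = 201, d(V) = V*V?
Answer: -173992 + 728*I*√358 ≈ -1.7399e+5 + 13774.0*I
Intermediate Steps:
d(V) = V²
c = -1407 (c = -7*201 = -1407)
T(l, G) = G² + 19*G + G*l (T(l, G) = (G*l + 19*G) + G² = (19*G + G*l) + G² = G² + 19*G + G*l)
(-478 + √(c - 25))*(T(12, 5) + 184) = (-478 + √(-1407 - 25))*(5*(19 + 5 + 12) + 184) = (-478 + √(-1432))*(5*36 + 184) = (-478 + 2*I*√358)*(180 + 184) = (-478 + 2*I*√358)*364 = -173992 + 728*I*√358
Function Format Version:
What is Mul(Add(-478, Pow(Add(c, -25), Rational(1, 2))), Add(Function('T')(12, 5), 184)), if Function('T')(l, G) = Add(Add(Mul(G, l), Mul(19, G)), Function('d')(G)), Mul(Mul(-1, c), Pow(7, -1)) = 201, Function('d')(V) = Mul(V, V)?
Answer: Add(-173992, Mul(728, I, Pow(358, Rational(1, 2)))) ≈ Add(-1.7399e+5, Mul(13774., I))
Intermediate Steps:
Function('d')(V) = Pow(V, 2)
c = -1407 (c = Mul(-7, 201) = -1407)
Function('T')(l, G) = Add(Pow(G, 2), Mul(19, G), Mul(G, l)) (Function('T')(l, G) = Add(Add(Mul(G, l), Mul(19, G)), Pow(G, 2)) = Add(Add(Mul(19, G), Mul(G, l)), Pow(G, 2)) = Add(Pow(G, 2), Mul(19, G), Mul(G, l)))
Mul(Add(-478, Pow(Add(c, -25), Rational(1, 2))), Add(Function('T')(12, 5), 184)) = Mul(Add(-478, Pow(Add(-1407, -25), Rational(1, 2))), Add(Mul(5, Add(19, 5, 12)), 184)) = Mul(Add(-478, Pow(-1432, Rational(1, 2))), Add(Mul(5, 36), 184)) = Mul(Add(-478, Mul(2, I, Pow(358, Rational(1, 2)))), Add(180, 184)) = Mul(Add(-478, Mul(2, I, Pow(358, Rational(1, 2)))), 364) = Add(-173992, Mul(728, I, Pow(358, Rational(1, 2))))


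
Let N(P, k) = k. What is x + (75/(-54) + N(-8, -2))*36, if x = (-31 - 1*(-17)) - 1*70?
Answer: -206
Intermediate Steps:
x = -84 (x = (-31 + 17) - 70 = -14 - 70 = -84)
x + (75/(-54) + N(-8, -2))*36 = -84 + (75/(-54) - 2)*36 = -84 + (75*(-1/54) - 2)*36 = -84 + (-25/18 - 2)*36 = -84 - 61/18*36 = -84 - 122 = -206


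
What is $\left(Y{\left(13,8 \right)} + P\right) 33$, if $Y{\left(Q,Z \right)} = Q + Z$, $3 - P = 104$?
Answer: $-2640$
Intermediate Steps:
$P = -101$ ($P = 3 - 104 = -101$)
$\left(Y{\left(13,8 \right)} + P\right) 33 = \left(\left(13 + 8\right) - 101\right) 33 = \left(21 - 101\right) 33 = \left(-80\right) 33 = -2640$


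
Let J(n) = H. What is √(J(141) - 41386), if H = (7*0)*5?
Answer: I*√41386 ≈ 203.44*I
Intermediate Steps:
H = 0 (H = 0*5 = 0)
J(n) = 0
√(J(141) - 41386) = √(0 - 41386) = √(-41386) = I*√41386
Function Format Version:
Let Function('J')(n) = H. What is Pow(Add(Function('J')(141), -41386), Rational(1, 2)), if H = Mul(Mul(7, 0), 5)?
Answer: Mul(I, Pow(41386, Rational(1, 2))) ≈ Mul(203.44, I)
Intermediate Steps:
H = 0 (H = Mul(0, 5) = 0)
Function('J')(n) = 0
Pow(Add(Function('J')(141), -41386), Rational(1, 2)) = Pow(Add(0, -41386), Rational(1, 2)) = Pow(-41386, Rational(1, 2)) = Mul(I, Pow(41386, Rational(1, 2)))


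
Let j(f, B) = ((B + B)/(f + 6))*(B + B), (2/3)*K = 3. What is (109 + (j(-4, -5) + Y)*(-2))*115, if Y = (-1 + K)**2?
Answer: -3565/2 ≈ -1782.5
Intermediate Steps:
K = 9/2 (K = (3/2)*3 = 9/2 ≈ 4.5000)
Y = 49/4 (Y = (-1 + 9/2)**2 = (7/2)**2 = 49/4 ≈ 12.250)
j(f, B) = 4*B**2/(6 + f) (j(f, B) = ((2*B)/(6 + f))*(2*B) = (2*B/(6 + f))*(2*B) = 4*B**2/(6 + f))
(109 + (j(-4, -5) + Y)*(-2))*115 = (109 + (4*(-5)**2/(6 - 4) + 49/4)*(-2))*115 = (109 + (4*25/2 + 49/4)*(-2))*115 = (109 + (4*25*(1/2) + 49/4)*(-2))*115 = (109 + (50 + 49/4)*(-2))*115 = (109 + (249/4)*(-2))*115 = (109 - 249/2)*115 = -31/2*115 = -3565/2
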